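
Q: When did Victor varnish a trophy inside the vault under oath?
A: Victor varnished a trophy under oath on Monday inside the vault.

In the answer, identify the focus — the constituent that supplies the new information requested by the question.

on Monday

The wh-word "when" asks about the time.
In the answer, "Victor", "a trophy", "inside the vault" and "under oath" are given — repeated from the question.
The constituent filling the time gap is "on Monday"; that is the focus and would carry nuclear stress.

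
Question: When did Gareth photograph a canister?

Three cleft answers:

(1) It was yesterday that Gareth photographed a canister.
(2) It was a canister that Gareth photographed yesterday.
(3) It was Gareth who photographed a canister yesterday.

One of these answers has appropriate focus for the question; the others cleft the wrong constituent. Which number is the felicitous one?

1

The question word "when" targets the time.
Option (1) clefts "yesterday" — that matches what the question asks about.
Option (2) clefts "a canister" — the direct object, not what was asked.
Option (3) clefts "Gareth" — the subject (agent), not what was asked.
So the congruent reply is (1).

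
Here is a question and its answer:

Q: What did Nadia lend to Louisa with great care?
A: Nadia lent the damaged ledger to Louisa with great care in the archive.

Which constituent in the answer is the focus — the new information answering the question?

The wh-word "what" asks about the direct object.
In the answer, "Nadia", "to Louisa" and "with great care" are given — repeated from the question.
"in the archive" is also new, but it specifies the location, which is not what the question asks about — so it is not the focus.
The constituent filling the direct object gap is "the damaged ledger"; that is the focus.

the damaged ledger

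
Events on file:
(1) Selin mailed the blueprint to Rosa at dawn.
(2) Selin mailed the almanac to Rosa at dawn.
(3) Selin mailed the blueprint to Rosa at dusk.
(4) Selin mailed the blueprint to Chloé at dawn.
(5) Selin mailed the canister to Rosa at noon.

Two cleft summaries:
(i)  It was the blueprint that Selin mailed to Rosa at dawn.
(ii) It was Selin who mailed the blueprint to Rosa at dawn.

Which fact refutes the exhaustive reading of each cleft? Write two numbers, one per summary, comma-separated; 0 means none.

2, 0

(i): focus "the blueprint". Looking for agent = Selin, recipient = Rosa, setting = at dawn with some other thing — fact (2) has the almanac there. Refuted.
(ii): focus "Selin". No fact shares thing = the blueprint, recipient = Rosa, setting = at dawn with a different agent. 0.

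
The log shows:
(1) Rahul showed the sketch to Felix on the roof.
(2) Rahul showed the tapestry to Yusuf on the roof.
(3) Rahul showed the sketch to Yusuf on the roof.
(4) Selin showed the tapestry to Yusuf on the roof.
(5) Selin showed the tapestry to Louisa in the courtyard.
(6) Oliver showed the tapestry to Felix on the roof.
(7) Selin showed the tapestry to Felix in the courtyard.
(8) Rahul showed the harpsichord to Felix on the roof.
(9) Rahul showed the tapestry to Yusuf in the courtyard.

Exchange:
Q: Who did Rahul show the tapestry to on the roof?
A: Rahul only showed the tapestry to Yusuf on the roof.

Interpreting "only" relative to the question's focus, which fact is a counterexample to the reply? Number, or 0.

0

Answering "Who did ... to ...?" puts focus on the recipient — here, "Yusuf".
So "only" ranges over recipients; the rest (Rahul as agent and the tapestry as thing and on the roof as setting) is presupposed.
No fact keeps Rahul as agent and the tapestry as thing and on the roof as setting while changing the recipient; every other fact differs on something backgrounded. The reply stands.
(Fact (9) would refute a reading with focus on the setting — but that is not what the question asks.)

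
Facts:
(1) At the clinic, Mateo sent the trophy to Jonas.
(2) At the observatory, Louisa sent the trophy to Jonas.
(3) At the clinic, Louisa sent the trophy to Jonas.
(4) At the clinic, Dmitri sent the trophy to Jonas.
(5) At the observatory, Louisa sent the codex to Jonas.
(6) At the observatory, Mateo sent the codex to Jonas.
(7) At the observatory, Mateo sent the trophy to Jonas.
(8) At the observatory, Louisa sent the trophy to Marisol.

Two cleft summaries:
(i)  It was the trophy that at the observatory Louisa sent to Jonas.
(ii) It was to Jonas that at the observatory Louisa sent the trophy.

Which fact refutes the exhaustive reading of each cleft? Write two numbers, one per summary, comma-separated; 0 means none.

5, 8

(i): focus "the trophy". Looking for agent = Louisa, recipient = Jonas, setting = at the observatory with some other thing — fact (5) has the codex there. Refuted.
(ii): focus "Jonas". Looking for agent = Louisa, thing = the trophy, setting = at the observatory with some other recipient — fact (8) has Marisol there. Refuted.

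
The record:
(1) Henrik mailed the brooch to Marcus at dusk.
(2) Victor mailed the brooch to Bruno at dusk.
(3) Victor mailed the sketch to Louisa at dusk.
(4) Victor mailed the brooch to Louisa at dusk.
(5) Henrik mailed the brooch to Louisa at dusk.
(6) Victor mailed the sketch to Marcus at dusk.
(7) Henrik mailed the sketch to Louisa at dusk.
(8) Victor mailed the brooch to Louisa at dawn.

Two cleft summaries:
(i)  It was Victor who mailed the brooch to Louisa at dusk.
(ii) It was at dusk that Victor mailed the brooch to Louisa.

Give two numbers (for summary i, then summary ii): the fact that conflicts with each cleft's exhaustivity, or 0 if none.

(i): focus "Victor". Looking for the brooch as thing and Louisa as recipient and at dusk as setting with some other agent — fact (5) has Henrik there. Refuted.
(ii): focus "at dusk". Looking for Victor as agent and the brooch as thing and Louisa as recipient with some other setting — fact (8) has at dawn there. Refuted.

5, 8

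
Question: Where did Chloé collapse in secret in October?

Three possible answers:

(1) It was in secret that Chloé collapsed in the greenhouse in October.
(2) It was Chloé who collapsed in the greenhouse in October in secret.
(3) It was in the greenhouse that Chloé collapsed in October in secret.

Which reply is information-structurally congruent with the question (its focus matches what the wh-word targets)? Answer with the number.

The question word "where" targets the location.
Option (1) clefts "in secret" — the manner, not what was asked.
Option (2) clefts "Chloé" — the subject (agent), not what was asked.
Option (3) clefts "in the greenhouse" — that matches what the question asks about.
So the congruent reply is (3).

3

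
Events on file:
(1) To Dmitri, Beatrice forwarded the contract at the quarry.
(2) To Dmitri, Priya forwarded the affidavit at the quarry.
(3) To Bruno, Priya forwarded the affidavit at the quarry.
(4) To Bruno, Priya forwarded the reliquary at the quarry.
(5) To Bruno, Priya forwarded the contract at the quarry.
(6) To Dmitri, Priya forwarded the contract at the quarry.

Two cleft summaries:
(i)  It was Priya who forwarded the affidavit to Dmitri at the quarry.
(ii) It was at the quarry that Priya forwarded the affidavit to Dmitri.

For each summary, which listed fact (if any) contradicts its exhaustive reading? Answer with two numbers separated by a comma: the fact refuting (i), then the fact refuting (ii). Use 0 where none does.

Summary (i) focuses "Priya" (the agent); background the affidavit as thing and Dmitri as recipient and at the quarry as setting. No fact matches that background with a different agent, so 0.
Summary (ii) focuses "at the quarry" (the setting); background Priya as agent and the affidavit as thing and Dmitri as recipient. No fact matches that background with a different setting, so 0.

0, 0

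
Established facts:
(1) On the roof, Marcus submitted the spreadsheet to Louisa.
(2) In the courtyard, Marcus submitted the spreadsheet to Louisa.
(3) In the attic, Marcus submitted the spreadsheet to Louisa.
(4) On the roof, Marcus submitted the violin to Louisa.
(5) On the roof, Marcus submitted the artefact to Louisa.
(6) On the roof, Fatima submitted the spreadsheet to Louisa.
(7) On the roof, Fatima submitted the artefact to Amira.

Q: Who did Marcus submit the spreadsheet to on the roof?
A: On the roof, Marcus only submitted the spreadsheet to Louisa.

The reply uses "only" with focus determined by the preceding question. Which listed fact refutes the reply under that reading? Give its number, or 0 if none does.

Answering "Who did ... to ...?" puts focus on the recipient — here, "Louisa".
"Only" then excludes alternative recipients while the background — same agent, thing, setting (Marcus / the spreadsheet / on the roof) — is held fixed.
No listed fact shares that background with another recipient. Nothing contradicts the reply.
(Fact (2) would refute a reading with focus on the setting — but that is not what the question asks.)

0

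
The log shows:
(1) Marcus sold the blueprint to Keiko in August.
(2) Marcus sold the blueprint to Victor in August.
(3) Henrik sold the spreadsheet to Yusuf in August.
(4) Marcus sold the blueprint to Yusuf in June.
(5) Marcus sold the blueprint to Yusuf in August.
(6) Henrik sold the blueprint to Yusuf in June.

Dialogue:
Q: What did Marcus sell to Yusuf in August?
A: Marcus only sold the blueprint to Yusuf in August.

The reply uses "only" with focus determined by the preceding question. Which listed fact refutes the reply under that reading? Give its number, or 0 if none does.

0

Answering "What did ...?" puts focus on the thing — here, "the blueprint".
So "only" ranges over things; the rest (same agent, recipient, setting (Marcus / Yusuf / in August)) is presupposed.
No fact keeps same agent, recipient, setting (Marcus / Yusuf / in August) while changing the thing; every other fact differs on something backgrounded. The reply stands.
(Fact (1) would refute a reading with focus on the recipient — but that is not what the question asks.)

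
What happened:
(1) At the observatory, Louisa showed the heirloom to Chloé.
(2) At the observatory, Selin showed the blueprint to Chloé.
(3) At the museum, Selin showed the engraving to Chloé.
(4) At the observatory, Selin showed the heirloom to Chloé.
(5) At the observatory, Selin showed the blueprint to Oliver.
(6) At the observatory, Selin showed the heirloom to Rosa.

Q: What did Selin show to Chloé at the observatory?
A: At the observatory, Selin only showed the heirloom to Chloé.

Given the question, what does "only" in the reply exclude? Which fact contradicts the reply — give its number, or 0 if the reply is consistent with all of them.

Answering "What did ...?" puts focus on the thing — here, "the heirloom".
"Only" then excludes alternative things while the background — same agent, recipient, setting (Selin / Chloé / at the observatory) — is held fixed.
Fact (2) shares the background with a different thing (the blueprint) — counterexample.
(Fact (6) would refute a reading with focus on the recipient — but that is not what the question asks.)

2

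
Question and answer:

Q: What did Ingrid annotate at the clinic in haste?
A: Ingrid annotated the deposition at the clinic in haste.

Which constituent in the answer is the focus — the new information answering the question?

The wh-word "what" asks about the direct object.
In the answer, "Ingrid", "at the clinic" and "in haste" are given — repeated from the question.
The constituent filling the direct object gap is "the deposition"; that is the focus and would carry nuclear stress.

the deposition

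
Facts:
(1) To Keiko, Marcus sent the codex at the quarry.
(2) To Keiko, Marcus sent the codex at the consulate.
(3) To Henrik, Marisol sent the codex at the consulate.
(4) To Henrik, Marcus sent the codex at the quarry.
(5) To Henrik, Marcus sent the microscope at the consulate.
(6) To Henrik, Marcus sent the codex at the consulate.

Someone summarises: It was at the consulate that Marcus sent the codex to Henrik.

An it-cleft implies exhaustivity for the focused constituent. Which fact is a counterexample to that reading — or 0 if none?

Focus of the cleft: "at the consulate" (the setting). Presupposed background: same agent, thing, recipient (Marcus / the codex / Henrik).
The exhaustive reading says no other setting fits that background.
Fact (4) shares the background but with setting = at the quarry; exhaustivity is violated.

4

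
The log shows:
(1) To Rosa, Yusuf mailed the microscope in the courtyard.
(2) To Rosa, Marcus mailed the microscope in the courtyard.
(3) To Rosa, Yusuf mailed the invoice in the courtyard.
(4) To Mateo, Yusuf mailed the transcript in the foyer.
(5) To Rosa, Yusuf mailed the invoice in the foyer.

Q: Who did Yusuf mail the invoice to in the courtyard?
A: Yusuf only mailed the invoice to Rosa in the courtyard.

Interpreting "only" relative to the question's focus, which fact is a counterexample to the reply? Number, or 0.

Answering "Who did ... to ...?" puts focus on the recipient — here, "Rosa".
"Only" then excludes alternative recipients while the background — agent = Yusuf, thing = the invoice, setting = in the courtyard — is held fixed.
No listed fact shares that background with another recipient. Nothing contradicts the reply.
(Fact (1) would refute a reading with focus on the thing — but that is not what the question asks.)

0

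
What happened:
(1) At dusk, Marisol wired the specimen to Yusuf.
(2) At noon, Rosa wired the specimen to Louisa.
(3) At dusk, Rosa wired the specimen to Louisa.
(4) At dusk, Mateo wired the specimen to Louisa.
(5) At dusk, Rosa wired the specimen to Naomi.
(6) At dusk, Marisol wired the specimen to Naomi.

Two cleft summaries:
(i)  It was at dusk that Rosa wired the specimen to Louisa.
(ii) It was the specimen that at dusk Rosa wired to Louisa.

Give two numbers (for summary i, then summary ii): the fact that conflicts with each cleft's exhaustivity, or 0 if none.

Summary (i) focuses "at dusk" (the setting); background agent = Rosa, thing = the specimen, recipient = Louisa. Fact (2) matches that background with setting = at noon — refutes (i).
Summary (ii) focuses "the specimen" (the thing); background agent = Rosa, recipient = Louisa, setting = at dusk. No fact matches that background with a different thing, so 0.

2, 0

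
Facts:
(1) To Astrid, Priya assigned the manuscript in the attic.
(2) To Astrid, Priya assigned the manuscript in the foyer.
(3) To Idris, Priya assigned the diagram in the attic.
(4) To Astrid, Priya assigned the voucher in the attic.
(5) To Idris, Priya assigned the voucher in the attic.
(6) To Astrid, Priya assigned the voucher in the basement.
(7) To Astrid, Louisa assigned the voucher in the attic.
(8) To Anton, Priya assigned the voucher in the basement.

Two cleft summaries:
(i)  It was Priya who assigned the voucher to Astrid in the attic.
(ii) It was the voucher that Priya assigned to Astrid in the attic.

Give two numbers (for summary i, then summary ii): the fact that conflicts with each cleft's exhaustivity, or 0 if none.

(i): focus "Priya". Looking for same thing, recipient, setting (the voucher / Astrid / in the attic) with some other agent — fact (7) has Louisa there. Refuted.
(ii): focus "the voucher". Looking for same agent, recipient, setting (Priya / Astrid / in the attic) with some other thing — fact (1) has the manuscript there. Refuted.

7, 1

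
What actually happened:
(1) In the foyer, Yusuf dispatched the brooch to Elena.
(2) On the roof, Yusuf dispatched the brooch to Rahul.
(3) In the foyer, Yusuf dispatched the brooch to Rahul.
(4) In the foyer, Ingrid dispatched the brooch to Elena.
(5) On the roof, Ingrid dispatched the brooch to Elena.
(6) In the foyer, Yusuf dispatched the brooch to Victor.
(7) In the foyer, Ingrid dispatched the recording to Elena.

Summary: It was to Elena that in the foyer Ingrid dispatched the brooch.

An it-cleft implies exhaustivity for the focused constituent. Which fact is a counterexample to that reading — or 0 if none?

Focus of the cleft: "Elena" (the recipient). Presupposed background: Ingrid as agent and the brooch as thing and in the foyer as setting.
Exhaustivity: Elena is the only recipient satisfying that background.
No listed fact matches the background with a different recipient. Exhaustivity holds.

0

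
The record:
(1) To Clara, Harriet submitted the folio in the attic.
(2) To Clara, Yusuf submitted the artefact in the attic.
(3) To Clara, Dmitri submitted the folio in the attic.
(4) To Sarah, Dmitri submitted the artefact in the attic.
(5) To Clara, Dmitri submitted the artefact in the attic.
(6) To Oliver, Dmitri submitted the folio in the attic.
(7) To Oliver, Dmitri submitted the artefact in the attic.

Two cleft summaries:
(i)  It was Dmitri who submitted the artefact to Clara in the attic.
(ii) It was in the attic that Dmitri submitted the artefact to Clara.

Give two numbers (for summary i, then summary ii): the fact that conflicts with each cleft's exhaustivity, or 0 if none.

(i): focus "Dmitri". Looking for thing = the artefact, recipient = Clara, setting = in the attic with some other agent — fact (2) has Yusuf there. Refuted.
(ii): focus "in the attic". No fact shares agent = Dmitri, thing = the artefact, recipient = Clara with a different setting. 0.

2, 0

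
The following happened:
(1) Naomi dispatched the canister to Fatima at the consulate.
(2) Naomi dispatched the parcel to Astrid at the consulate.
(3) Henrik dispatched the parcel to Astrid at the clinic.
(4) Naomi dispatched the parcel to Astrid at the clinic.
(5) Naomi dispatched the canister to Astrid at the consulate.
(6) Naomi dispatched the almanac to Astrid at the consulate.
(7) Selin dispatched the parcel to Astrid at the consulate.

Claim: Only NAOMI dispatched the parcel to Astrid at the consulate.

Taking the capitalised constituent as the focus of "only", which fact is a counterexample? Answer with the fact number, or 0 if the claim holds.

7

Focus (in capitals) is "Naomi" — the agent. "Only" excludes alternative agents while holding fixed same thing, recipient, setting (the parcel / Astrid / at the consulate).
Fact (7) matches on same thing, recipient, setting (the parcel / Astrid / at the consulate), but has agent = Selin instead. That refutes the claim.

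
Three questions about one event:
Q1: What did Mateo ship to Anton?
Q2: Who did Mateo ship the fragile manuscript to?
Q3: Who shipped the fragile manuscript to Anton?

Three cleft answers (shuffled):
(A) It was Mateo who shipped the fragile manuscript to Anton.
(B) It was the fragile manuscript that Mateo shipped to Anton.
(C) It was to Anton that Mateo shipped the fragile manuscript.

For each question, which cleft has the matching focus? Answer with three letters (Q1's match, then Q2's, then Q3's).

Q1 asks about the direct object; cleft (B) focuses "the fragile manuscript", which is the direct object — so Q1 → B.
Q2 asks about the recipient; cleft (C) focuses "to Anton", which is the recipient — so Q2 → C.
Q3 asks about the subject (agent); cleft (A) focuses "Mateo", which is the subject (agent) — so Q3 → A.
Mapping: Q1→B, Q2→C, Q3→A.

BCA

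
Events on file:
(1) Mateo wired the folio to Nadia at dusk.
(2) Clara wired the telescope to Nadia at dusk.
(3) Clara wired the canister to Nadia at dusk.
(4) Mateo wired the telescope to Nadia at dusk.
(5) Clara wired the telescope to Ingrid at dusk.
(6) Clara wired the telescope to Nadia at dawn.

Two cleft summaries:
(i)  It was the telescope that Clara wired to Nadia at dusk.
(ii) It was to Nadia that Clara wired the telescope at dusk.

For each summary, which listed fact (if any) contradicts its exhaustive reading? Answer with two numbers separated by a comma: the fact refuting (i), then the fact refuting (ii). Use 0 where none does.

3, 5

Summary (i) focuses "the telescope" (the thing); background agent = Clara, recipient = Nadia, setting = at dusk. Fact (3) matches that background with thing = the canister — refutes (i).
Summary (ii) focuses "Nadia" (the recipient); background agent = Clara, thing = the telescope, setting = at dusk. Fact (5) matches that background with recipient = Ingrid — refutes (ii).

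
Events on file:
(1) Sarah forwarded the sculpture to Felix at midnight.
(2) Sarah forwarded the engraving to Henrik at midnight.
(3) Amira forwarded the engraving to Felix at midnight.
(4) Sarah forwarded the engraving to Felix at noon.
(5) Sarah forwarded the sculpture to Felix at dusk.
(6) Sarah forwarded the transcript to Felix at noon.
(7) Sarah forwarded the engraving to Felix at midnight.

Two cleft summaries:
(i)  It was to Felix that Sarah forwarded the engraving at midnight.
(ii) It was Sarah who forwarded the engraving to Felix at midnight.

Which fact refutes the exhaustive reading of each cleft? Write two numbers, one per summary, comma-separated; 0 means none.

2, 3

(i): focus "Felix". Looking for agent = Sarah, thing = the engraving, setting = at midnight with some other recipient — fact (2) has Henrik there. Refuted.
(ii): focus "Sarah". Looking for thing = the engraving, recipient = Felix, setting = at midnight with some other agent — fact (3) has Amira there. Refuted.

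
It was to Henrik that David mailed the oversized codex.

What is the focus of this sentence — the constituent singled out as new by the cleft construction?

In an it-cleft "It was X that/who ...", the clefted constituent X is the focus; the that/who-clause expresses the presupposed open proposition.
Here the focus is "to Henrik". The backgrounded (presupposed) material includes "David" and "the oversized codex".

to Henrik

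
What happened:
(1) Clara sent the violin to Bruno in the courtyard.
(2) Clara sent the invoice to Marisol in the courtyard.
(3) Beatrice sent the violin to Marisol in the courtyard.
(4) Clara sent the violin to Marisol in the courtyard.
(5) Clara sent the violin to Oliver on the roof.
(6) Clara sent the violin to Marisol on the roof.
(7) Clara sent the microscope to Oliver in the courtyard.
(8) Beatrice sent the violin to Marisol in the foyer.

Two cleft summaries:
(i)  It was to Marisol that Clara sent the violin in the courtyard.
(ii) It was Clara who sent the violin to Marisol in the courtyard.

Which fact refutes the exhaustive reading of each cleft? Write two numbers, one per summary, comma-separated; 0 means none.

(i): focus "Marisol". Looking for Clara as agent and the violin as thing and in the courtyard as setting with some other recipient — fact (1) has Bruno there. Refuted.
(ii): focus "Clara". Looking for the violin as thing and Marisol as recipient and in the courtyard as setting with some other agent — fact (3) has Beatrice there. Refuted.

1, 3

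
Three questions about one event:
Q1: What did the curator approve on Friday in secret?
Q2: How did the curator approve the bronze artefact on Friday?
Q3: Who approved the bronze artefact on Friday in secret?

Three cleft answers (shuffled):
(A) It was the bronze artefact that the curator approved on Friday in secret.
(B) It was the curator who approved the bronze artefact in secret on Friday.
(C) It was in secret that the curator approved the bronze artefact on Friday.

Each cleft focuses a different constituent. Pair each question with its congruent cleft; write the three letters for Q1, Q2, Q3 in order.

ACB

Q1 asks about the direct object; cleft (A) focuses "the bronze artefact", which is the direct object — so Q1 → A.
Q2 asks about the manner; cleft (C) focuses "in secret", which is the manner — so Q2 → C.
Q3 asks about the subject (agent); cleft (B) focuses "the curator", which is the subject (agent) — so Q3 → B.
Mapping: Q1→A, Q2→C, Q3→B.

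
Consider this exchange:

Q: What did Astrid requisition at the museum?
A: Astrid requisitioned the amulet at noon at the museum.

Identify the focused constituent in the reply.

The wh-word "what" asks about the direct object.
In the answer, "Astrid" and "at the museum" are given — repeated from the question.
"at noon" is also new, but it specifies the time, which is not what the question asks about — so it is not the focus.
The constituent filling the direct object gap is "the amulet"; that is the focus.

the amulet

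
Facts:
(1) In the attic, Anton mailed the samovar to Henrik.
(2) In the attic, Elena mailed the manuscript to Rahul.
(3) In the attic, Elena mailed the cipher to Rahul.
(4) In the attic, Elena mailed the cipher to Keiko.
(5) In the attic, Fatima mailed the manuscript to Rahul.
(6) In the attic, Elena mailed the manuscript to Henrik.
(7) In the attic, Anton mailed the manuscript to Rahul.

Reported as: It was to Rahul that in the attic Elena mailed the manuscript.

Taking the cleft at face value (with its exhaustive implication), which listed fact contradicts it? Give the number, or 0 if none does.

The cleft puts "Rahul" in focus and presupposes the open proposition with agent = Elena, thing = the manuscript, setting = in the attic.
Exhaustivity: Rahul is the only recipient satisfying that background.
But fact (6) also has agent = Elena, thing = the manuscript, setting = in the attic, with recipient = Henrik — so the exhaustive reading fails.

6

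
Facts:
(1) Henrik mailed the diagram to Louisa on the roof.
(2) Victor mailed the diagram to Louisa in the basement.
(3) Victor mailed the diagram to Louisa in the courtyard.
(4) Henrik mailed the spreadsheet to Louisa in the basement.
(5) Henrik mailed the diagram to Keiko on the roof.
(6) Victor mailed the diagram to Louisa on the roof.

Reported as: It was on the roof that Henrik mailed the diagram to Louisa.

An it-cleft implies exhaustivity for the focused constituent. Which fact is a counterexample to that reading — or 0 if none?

0

Focus of the cleft: "on the roof" (the setting). Presupposed background: Henrik as agent and the diagram as thing and Louisa as recipient.
The exhaustive reading says no other setting fits that background.
No listed fact matches the background with a different setting. Exhaustivity holds.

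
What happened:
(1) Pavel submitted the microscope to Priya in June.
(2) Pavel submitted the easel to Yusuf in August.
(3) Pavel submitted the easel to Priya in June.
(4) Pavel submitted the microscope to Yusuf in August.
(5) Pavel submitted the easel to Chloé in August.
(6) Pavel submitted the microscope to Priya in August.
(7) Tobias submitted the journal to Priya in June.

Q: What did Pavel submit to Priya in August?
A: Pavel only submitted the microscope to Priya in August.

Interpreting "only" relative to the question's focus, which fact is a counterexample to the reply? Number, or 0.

0

Answering "What did ...?" puts focus on the thing — here, "the microscope".
So "only" ranges over things; the rest (agent = Pavel, recipient = Priya, setting = in August) is presupposed.
No listed fact shares that background with another thing. Nothing contradicts the reply.
(Fact (4) would refute a reading with focus on the recipient — but that is not what the question asks.)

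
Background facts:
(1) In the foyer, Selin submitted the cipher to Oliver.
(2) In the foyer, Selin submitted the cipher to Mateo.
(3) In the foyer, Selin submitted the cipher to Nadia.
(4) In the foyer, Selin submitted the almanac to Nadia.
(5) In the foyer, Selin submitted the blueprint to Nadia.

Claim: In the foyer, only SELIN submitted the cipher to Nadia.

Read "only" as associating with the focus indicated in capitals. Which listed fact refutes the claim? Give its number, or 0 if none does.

0

The capitals mark "Selin" as focus. So "only" rules out other agents, with the rest (the cipher as thing and Nadia as recipient and in the foyer as setting) as background.
Every other fact changes something in the background, not just the agent. Nothing refutes the claim.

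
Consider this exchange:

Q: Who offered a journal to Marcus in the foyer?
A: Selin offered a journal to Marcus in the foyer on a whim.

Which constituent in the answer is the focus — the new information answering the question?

Selin

The wh-word "who" asks about the subject (agent).
In the answer, "a journal", "to Marcus" and "in the foyer" are given — repeated from the question.
"on a whim" is also new, but it specifies the manner, which is not what the question asks about — so it is not the focus.
The constituent filling the subject (agent) gap is "Selin"; that is the focus.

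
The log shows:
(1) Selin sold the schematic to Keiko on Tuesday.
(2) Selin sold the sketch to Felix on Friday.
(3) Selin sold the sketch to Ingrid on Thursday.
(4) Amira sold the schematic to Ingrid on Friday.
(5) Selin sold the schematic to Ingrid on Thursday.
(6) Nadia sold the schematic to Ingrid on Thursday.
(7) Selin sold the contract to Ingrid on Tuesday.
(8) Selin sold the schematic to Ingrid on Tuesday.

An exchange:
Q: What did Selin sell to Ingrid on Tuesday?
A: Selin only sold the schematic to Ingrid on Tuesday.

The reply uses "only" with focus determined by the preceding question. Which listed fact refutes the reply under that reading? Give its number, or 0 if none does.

The question "What did ...?" targets the thing, so in the reply the focus falls on "the schematic".
So "only" ranges over things; the rest (same agent, recipient, setting (Selin / Ingrid / on Tuesday)) is presupposed.
Fact (7) keeps same agent, recipient, setting (Selin / Ingrid / on Tuesday) but has thing = the contract; that refutes the reply.
(Fact (5) would refute a reading with focus on the setting — but that is not what the question asks.)

7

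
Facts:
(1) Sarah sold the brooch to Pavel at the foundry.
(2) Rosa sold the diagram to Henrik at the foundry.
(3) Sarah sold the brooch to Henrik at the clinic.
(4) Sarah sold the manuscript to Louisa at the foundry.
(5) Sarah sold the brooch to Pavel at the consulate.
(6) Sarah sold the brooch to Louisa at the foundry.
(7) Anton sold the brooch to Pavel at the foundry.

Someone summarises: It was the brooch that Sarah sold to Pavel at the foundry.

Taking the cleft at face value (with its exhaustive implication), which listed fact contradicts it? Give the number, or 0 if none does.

Focus of the cleft: "the brooch" (the thing). Presupposed background: agent = Sarah, recipient = Pavel, setting = at the foundry.
The exhaustive reading says no other thing fits that background.
Every other fact differs from the presupposition on some backgrounded slot, so none challenges the exhaustivity.

0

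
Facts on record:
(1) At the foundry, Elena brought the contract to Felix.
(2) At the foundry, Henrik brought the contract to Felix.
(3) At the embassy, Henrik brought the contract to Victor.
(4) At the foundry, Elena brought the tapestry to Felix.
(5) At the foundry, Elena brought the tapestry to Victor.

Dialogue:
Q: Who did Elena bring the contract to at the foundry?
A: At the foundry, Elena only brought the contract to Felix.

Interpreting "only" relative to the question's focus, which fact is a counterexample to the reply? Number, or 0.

Answering "Who did ... to ...?" puts focus on the recipient — here, "Felix".
"Only" then excludes alternative recipients while the background — agent = Elena, thing = the contract, setting = at the foundry — is held fixed.
No fact keeps agent = Elena, thing = the contract, setting = at the foundry while changing the recipient; every other fact differs on something backgrounded. The reply stands.
(Fact (4) would refute a reading with focus on the thing — but that is not what the question asks.)

0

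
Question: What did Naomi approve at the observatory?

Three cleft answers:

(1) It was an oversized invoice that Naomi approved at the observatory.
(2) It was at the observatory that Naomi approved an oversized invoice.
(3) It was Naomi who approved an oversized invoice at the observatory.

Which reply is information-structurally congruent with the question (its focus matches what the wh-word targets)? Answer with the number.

The question word "what" targets the direct object.
Option (1) clefts "an oversized invoice" — that matches what the question asks about.
Option (2) clefts "at the observatory" — the location, not what was asked.
Option (3) clefts "Naomi" — the subject (agent), not what was asked.
So the congruent reply is (1).

1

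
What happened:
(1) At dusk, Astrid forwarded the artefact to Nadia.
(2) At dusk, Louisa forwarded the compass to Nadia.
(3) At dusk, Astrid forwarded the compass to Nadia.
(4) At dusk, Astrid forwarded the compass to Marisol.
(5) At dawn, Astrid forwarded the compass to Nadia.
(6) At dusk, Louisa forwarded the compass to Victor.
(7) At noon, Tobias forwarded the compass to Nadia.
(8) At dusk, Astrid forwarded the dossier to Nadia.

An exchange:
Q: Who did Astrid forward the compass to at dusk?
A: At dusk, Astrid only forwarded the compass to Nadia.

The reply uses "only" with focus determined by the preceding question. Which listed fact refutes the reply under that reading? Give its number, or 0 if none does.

4

The question "Who did ... to ...?" targets the recipient, so in the reply the focus falls on "Nadia".
So "only" ranges over recipients; the rest (same agent, thing, setting (Astrid / the compass / at dusk)) is presupposed.
Fact (4) shares the background with a different recipient (Marisol) — counterexample.
(Fact (1) would refute a reading with focus on the thing — but that is not what the question asks.)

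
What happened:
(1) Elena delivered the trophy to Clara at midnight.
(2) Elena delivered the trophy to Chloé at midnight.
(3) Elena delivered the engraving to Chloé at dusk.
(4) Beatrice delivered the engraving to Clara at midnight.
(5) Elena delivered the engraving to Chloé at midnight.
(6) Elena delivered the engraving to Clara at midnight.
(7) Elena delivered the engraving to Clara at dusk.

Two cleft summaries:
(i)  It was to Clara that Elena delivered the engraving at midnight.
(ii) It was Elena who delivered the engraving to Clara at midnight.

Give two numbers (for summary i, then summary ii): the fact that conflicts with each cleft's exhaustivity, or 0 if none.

5, 4

(i): focus "Clara". Looking for Elena as agent and the engraving as thing and at midnight as setting with some other recipient — fact (5) has Chloé there. Refuted.
(ii): focus "Elena". Looking for the engraving as thing and Clara as recipient and at midnight as setting with some other agent — fact (4) has Beatrice there. Refuted.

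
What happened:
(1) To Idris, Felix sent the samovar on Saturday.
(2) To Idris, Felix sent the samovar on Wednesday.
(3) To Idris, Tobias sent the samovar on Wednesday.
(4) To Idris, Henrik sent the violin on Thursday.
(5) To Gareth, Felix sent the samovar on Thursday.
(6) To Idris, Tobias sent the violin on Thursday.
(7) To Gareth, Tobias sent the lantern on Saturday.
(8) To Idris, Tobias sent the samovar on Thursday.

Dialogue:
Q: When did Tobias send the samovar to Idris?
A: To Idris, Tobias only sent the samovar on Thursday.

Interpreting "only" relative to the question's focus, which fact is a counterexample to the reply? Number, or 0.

The question "When did ...?" targets the setting, so in the reply the focus falls on "on Thursday".
"Only" then excludes alternative settings while the background — agent = Tobias, thing = the samovar, recipient = Idris — is held fixed.
Fact (3) keeps agent = Tobias, thing = the samovar, recipient = Idris but has setting = on Wednesday; that refutes the reply.
(Fact (6) would refute a reading with focus on the thing — but that is not what the question asks.)

3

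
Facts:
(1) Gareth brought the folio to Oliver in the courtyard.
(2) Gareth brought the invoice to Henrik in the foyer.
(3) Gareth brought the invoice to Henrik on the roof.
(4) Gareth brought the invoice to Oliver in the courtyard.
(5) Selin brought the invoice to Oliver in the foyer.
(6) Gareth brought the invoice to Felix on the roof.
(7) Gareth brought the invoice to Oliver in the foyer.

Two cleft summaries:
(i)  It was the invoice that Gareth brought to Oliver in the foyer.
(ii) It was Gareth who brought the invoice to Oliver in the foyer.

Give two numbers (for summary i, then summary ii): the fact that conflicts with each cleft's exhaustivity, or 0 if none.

(i): focus "the invoice". No fact shares Gareth as agent and Oliver as recipient and in the foyer as setting with a different thing. 0.
(ii): focus "Gareth". Looking for the invoice as thing and Oliver as recipient and in the foyer as setting with some other agent — fact (5) has Selin there. Refuted.

0, 5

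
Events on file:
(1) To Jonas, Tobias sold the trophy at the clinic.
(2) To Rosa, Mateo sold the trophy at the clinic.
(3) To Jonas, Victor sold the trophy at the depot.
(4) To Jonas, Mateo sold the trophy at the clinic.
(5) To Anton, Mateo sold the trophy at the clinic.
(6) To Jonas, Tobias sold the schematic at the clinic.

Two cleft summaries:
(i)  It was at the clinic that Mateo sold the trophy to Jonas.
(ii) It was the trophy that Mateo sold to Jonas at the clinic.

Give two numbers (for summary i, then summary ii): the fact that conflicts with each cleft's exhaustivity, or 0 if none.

(i): focus "at the clinic". No fact shares same agent, thing, recipient (Mateo / the trophy / Jonas) with a different setting. 0.
(ii): focus "the trophy". No fact shares same agent, recipient, setting (Mateo / Jonas / at the clinic) with a different thing. 0.

0, 0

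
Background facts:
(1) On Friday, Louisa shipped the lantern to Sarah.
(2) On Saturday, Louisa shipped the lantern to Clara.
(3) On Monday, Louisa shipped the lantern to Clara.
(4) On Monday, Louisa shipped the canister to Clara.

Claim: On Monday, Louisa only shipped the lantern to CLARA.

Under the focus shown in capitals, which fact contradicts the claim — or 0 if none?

0

Focus (in capitals) is "Clara" — the recipient. "Only" excludes alternative recipients while holding fixed Louisa as agent and the lantern as thing and on Monday as setting.
Every other fact changes something in the background, not just the recipient. Nothing refutes the claim.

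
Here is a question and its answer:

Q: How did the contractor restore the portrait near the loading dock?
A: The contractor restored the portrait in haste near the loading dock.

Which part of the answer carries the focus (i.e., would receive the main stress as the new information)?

in haste

The wh-word "how" asks about the manner.
In the answer, "the contractor", "the portrait" and "near the loading dock" are given — repeated from the question.
The constituent filling the manner gap is "in haste"; that is the focus and would carry nuclear stress.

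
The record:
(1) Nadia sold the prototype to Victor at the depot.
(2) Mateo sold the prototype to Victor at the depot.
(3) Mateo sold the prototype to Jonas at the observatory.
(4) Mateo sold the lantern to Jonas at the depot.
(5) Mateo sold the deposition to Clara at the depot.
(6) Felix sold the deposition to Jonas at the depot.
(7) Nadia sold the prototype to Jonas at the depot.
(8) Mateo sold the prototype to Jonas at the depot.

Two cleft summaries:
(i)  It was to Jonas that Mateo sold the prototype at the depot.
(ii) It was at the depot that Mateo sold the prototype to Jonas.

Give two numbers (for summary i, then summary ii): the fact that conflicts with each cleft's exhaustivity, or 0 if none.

(i): focus "Jonas". Looking for Mateo as agent and the prototype as thing and at the depot as setting with some other recipient — fact (2) has Victor there. Refuted.
(ii): focus "at the depot". Looking for Mateo as agent and the prototype as thing and Jonas as recipient with some other setting — fact (3) has at the observatory there. Refuted.

2, 3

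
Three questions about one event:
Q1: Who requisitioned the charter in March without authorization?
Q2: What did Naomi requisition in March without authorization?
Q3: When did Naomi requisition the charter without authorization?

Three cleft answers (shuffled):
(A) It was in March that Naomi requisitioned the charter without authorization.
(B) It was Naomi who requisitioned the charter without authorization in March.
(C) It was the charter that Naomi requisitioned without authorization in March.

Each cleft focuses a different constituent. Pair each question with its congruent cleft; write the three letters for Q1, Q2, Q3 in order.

BCA

Q1 asks about the subject (agent); cleft (B) focuses "Naomi", which is the subject (agent) — so Q1 → B.
Q2 asks about the direct object; cleft (C) focuses "the charter", which is the direct object — so Q2 → C.
Q3 asks about the time; cleft (A) focuses "in March", which is the time — so Q3 → A.
Mapping: Q1→B, Q2→C, Q3→A.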